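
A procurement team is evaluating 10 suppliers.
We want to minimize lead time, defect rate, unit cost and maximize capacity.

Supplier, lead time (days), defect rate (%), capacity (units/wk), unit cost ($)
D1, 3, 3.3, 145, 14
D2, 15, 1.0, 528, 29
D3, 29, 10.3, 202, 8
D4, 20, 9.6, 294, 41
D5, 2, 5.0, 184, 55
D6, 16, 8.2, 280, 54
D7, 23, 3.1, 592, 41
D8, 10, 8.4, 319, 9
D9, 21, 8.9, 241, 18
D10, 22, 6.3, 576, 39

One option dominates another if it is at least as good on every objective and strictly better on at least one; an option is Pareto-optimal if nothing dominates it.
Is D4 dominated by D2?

D2 vs D4: lead time 15≤20, defect rate 1.0≤9.6, capacity 528≥294, unit cost 29≤41 — D2 is at least as good on every objective with at least one strict improvement.

Yes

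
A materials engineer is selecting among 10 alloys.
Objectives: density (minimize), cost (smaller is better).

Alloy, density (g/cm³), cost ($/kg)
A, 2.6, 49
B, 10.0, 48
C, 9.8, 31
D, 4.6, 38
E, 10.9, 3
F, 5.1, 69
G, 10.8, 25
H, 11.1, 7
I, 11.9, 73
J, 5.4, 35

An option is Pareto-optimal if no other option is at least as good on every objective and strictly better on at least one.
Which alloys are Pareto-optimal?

A: not dominated (best density).
B: dominated by C (density 9.8≤10.0, cost 31≤48).
C: not dominated.
D: not dominated.
E: not dominated (best cost).
F: dominated by A (density 2.6≤5.1, cost 49≤69).
G: not dominated.
H: dominated by E (density 10.9≤11.1, cost 3≤7).
I: dominated by A (density 2.6≤11.9, cost 49≤73).
J: not dominated.

A, C, D, E, G, J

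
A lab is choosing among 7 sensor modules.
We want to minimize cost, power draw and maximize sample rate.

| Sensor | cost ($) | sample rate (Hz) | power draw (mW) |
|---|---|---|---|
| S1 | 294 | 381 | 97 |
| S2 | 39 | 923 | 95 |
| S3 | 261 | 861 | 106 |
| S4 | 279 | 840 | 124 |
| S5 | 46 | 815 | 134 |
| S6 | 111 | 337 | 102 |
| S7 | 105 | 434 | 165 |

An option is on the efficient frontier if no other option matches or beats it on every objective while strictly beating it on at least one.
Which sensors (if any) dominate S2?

S1: worse on cost (294 vs 39).
S3: worse on cost (261 vs 39).
S4: worse on cost (279 vs 39).
S5: worse on cost (46 vs 39).
S6: worse on cost (111 vs 39).
S7: worse on cost (105 vs 39).
No option dominates S2.

none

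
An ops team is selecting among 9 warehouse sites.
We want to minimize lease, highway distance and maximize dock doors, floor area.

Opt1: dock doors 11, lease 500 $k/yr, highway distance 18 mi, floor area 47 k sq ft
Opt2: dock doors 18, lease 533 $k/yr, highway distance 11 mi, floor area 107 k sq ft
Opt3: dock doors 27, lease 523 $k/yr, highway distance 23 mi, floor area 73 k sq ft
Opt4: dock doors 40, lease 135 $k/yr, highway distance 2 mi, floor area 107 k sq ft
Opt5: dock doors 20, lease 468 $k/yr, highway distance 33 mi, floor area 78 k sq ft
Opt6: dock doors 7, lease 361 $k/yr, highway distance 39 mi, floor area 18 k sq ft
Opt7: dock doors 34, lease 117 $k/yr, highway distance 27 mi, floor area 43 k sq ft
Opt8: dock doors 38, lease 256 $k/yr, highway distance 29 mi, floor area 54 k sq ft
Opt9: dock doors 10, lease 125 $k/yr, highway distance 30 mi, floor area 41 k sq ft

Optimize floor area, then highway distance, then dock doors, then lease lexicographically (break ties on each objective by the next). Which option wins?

First maximize floor area: best is 107, kept {Opt2, Opt4}.
Then minimize highway distance: best is 2, kept {Opt4}.

Opt4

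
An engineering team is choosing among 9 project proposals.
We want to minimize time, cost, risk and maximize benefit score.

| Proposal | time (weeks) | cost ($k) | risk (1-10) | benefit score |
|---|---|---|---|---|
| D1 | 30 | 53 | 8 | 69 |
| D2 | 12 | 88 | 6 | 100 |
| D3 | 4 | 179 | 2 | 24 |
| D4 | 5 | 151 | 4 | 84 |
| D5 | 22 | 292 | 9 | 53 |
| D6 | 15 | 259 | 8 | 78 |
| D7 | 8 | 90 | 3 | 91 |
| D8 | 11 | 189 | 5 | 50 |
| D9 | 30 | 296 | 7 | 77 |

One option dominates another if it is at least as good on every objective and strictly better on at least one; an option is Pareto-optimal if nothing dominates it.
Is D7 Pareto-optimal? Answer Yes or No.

Yes

D1: worse on time (30 vs 8).
D2: worse on time (12 vs 8).
D3: worse on cost (179 vs 90).
D4: worse on cost (151 vs 90).
D5: worse on time (22 vs 8).
D6: worse on time (15 vs 8).
D8: worse on time (11 vs 8).
D9: worse on time (30 vs 8).
No option is at least as good as D7 on every objective and strictly better on one.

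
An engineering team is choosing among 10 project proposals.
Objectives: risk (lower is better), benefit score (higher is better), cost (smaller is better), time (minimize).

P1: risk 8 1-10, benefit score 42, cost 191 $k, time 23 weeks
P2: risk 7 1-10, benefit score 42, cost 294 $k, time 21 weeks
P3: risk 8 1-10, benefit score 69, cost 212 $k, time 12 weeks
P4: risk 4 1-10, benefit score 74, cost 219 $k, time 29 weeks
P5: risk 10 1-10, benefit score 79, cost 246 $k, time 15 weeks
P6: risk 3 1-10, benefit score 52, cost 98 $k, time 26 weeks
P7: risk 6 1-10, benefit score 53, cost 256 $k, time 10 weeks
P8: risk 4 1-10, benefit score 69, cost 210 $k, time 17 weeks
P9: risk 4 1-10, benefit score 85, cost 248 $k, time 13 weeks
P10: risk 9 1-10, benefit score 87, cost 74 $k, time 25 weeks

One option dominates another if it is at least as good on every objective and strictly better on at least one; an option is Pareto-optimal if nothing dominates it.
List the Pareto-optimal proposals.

P1, P3, P4, P5, P6, P7, P8, P9, P10

P1: not dominated.
P2: dominated by P7 (risk 6≤7, benefit score 53≥42, cost 256≤294, time 10≤21).
P3: not dominated.
P4: not dominated.
P5: not dominated.
P6: not dominated (best risk).
P7: not dominated (best time).
P8: not dominated.
P9: not dominated.
P10: not dominated (best benefit score).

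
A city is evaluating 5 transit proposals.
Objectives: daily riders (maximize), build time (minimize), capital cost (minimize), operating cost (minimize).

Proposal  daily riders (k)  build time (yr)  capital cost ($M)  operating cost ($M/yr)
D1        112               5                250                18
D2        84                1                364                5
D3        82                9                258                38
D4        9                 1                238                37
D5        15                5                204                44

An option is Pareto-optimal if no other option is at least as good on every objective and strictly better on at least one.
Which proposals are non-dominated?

D1: not dominated (best daily riders).
D2: not dominated (best operating cost).
D3: dominated by D1 (daily riders 112≥82, build time 5≤9, capital cost 250≤258, operating cost 18≤38).
D4: not dominated.
D5: not dominated (best capital cost).

D1, D2, D4, D5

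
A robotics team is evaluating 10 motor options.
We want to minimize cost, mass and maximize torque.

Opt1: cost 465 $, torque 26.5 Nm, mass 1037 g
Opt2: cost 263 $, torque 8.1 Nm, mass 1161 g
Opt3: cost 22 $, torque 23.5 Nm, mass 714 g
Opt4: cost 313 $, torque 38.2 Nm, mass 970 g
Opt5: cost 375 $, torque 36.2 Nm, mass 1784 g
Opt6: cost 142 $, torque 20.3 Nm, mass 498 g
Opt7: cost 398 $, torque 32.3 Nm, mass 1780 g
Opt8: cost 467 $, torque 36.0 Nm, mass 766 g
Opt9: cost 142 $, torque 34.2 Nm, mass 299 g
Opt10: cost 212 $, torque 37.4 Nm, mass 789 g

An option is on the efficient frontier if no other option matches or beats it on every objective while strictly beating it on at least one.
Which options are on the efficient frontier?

Opt3, Opt4, Opt8, Opt9, Opt10

Opt1: dominated by Opt4 (cost 313≤465, torque 38.2≥26.5, mass 970≤1037).
Opt2: dominated by Opt3 (cost 22≤263, torque 23.5≥8.1, mass 714≤1161).
Opt3: not dominated (best cost).
Opt4: not dominated (best torque).
Opt5: dominated by Opt4 (cost 313≤375, torque 38.2≥36.2, mass 970≤1784).
Opt6: dominated by Opt9 (cost 142≤142, torque 34.2≥20.3, mass 299≤498).
Opt7: dominated by Opt4 (cost 313≤398, torque 38.2≥32.3, mass 970≤1780).
Opt8: not dominated.
Opt9: not dominated (best mass).
Opt10: not dominated.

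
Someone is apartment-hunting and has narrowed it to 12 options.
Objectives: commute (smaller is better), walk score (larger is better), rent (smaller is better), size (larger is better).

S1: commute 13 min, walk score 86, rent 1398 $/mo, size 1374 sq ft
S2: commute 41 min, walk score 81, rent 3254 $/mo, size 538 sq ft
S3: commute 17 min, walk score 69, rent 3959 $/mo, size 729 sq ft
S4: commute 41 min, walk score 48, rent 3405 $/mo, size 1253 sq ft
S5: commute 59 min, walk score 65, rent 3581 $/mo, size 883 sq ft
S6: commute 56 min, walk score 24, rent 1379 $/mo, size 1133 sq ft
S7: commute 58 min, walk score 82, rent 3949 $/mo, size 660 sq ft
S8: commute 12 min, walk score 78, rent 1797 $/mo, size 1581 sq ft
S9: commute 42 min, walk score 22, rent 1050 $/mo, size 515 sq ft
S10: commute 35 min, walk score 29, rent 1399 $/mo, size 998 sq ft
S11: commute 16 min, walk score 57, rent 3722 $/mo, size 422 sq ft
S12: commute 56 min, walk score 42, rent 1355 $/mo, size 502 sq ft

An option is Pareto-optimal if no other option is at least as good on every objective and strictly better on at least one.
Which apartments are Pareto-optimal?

S1, S6, S8, S9, S12

S1: not dominated (best walk score).
S2: dominated by S1 (commute 13≤41, walk score 86≥81, rent 1398≤3254, size 1374≥538).
S3: dominated by S1 (commute 13≤17, walk score 86≥69, rent 1398≤3959, size 1374≥729).
S4: dominated by S1 (commute 13≤41, walk score 86≥48, rent 1398≤3405, size 1374≥1253).
S5: dominated by S1 (commute 13≤59, walk score 86≥65, rent 1398≤3581, size 1374≥883).
S6: not dominated.
S7: dominated by S1 (commute 13≤58, walk score 86≥82, rent 1398≤3949, size 1374≥660).
S8: not dominated (best commute).
S9: not dominated (best rent).
S10: dominated by S1 (commute 13≤35, walk score 86≥29, rent 1398≤1399, size 1374≥998).
S11: dominated by S1 (commute 13≤16, walk score 86≥57, rent 1398≤3722, size 1374≥422).
S12: not dominated.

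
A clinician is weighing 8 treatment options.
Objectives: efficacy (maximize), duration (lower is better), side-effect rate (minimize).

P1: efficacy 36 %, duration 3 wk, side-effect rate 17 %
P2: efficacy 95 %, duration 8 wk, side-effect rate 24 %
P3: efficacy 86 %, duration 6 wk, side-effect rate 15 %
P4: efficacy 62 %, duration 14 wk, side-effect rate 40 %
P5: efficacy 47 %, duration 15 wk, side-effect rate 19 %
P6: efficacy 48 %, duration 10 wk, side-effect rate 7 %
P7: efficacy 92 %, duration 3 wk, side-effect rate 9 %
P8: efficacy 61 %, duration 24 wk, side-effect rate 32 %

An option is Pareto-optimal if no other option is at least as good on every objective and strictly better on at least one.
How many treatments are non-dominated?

P1: dominated by P7 (efficacy 92≥36, duration 3≤3, side-effect rate 9≤17).
P2: not dominated (best efficacy).
P3: dominated by P7 (efficacy 92≥86, duration 3≤6, side-effect rate 9≤15).
P4: dominated by P2 (efficacy 95≥62, duration 8≤14, side-effect rate 24≤40).
P5: dominated by P3 (efficacy 86≥47, duration 6≤15, side-effect rate 15≤19).
P6: not dominated (best side-effect rate).
P7: not dominated.
P8: dominated by P2 (efficacy 95≥61, duration 8≤24, side-effect rate 24≤32).
Pareto-optimal: P2, P6, P7 → 3.

3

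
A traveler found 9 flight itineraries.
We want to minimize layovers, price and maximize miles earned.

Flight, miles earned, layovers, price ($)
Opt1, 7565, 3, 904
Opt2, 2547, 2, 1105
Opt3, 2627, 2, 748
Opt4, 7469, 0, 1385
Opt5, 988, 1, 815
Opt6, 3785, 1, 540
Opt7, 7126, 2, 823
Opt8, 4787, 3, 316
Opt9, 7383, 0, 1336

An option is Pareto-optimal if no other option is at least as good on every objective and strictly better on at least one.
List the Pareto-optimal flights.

Opt1, Opt4, Opt6, Opt7, Opt8, Opt9

Opt1: not dominated (best miles earned).
Opt2: dominated by Opt3 (miles earned 2627≥2547, layovers 2≤2, price 748≤1105).
Opt3: dominated by Opt6 (miles earned 3785≥2627, layovers 1≤2, price 540≤748).
Opt4: not dominated.
Opt5: dominated by Opt6 (miles earned 3785≥988, layovers 1≤1, price 540≤815).
Opt6: not dominated.
Opt7: not dominated.
Opt8: not dominated (best price).
Opt9: not dominated.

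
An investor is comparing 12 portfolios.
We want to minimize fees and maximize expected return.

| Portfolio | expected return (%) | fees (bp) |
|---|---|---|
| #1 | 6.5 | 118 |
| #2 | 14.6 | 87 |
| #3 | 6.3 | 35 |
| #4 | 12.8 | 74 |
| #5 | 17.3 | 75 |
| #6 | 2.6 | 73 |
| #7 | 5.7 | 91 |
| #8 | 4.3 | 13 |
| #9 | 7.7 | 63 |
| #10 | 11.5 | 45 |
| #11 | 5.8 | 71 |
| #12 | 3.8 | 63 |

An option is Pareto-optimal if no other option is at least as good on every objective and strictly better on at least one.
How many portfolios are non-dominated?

5

#1: dominated by #2 (expected return 14.6≥6.5, fees 87≤118).
#2: dominated by #5 (expected return 17.3≥14.6, fees 75≤87).
#3: not dominated.
#4: not dominated.
#5: not dominated (best expected return).
#6: dominated by #3 (expected return 6.3≥2.6, fees 35≤73).
#7: dominated by #2 (expected return 14.6≥5.7, fees 87≤91).
#8: not dominated (best fees).
#9: dominated by #10 (expected return 11.5≥7.7, fees 45≤63).
#10: not dominated.
#11: dominated by #3 (expected return 6.3≥5.8, fees 35≤71).
#12: dominated by #3 (expected return 6.3≥3.8, fees 35≤63).
Pareto-optimal: #3, #4, #5, #8, #10 → 5.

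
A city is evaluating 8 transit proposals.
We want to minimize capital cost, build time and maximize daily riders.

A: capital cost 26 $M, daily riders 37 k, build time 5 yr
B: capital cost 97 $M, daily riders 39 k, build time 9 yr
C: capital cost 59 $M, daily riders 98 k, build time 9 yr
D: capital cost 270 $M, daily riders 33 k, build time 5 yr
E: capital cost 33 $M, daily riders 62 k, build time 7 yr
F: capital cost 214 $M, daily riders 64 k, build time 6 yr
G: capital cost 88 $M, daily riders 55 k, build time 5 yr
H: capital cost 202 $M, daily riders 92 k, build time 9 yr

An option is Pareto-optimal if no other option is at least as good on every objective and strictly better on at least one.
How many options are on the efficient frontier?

A: not dominated (best capital cost).
B: dominated by C (capital cost 59≤97, daily riders 98≥39, build time 9≤9).
C: not dominated (best daily riders).
D: dominated by A (capital cost 26≤270, daily riders 37≥33, build time 5≤5).
E: not dominated.
F: not dominated.
G: not dominated.
H: dominated by C (capital cost 59≤202, daily riders 98≥92, build time 9≤9).
Pareto-optimal: A, C, E, F, G → 5.

5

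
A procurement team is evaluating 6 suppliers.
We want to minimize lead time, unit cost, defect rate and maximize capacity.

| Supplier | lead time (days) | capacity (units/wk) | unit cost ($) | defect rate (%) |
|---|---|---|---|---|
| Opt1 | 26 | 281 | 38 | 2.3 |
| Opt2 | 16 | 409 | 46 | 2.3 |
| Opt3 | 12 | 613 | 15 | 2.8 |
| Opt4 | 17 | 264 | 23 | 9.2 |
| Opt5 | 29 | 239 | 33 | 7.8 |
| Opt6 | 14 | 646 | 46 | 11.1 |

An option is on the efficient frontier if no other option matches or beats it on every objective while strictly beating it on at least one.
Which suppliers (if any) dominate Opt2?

none

Opt1: worse on lead time (26 vs 16).
Opt3: worse on defect rate (2.8 vs 2.3).
Opt4: worse on lead time (17 vs 16).
Opt5: worse on lead time (29 vs 16).
Opt6: worse on defect rate (11.1 vs 2.3).
No option dominates Opt2.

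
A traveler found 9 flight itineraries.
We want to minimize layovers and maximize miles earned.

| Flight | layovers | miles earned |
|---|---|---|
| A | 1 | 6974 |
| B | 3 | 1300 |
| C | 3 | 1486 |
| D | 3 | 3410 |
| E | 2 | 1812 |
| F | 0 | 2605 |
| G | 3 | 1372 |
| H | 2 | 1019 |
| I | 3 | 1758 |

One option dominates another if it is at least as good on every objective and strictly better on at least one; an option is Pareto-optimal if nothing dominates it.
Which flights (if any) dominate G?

A: layovers 1≤3, miles earned 6974≥1372 — dominates G.
C: layovers 3≤3, miles earned 1486≥1372 — dominates G.
D: layovers 3≤3, miles earned 3410≥1372 — dominates G.
E: layovers 2≤3, miles earned 1812≥1372 — dominates G.
F: layovers 0≤3, miles earned 2605≥1372 — dominates G.
I: layovers 3≤3, miles earned 1758≥1372 — dominates G.
Others (B, H) are each worse than G on at least one objective.

A, C, D, E, F, I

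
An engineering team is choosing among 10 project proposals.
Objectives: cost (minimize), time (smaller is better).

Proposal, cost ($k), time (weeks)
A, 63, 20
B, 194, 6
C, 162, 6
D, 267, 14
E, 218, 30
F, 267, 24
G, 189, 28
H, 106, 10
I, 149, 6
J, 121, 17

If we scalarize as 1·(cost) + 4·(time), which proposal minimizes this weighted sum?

A

A: 1·63 + 4·20 = 143
B: 1·194 + 4·6 = 218
C: 1·162 + 4·6 = 186
D: 1·267 + 4·14 = 323
E: 1·218 + 4·30 = 338
F: 1·267 + 4·24 = 363
G: 1·189 + 4·28 = 301
H: 1·106 + 4·10 = 146
I: 1·149 + 4·6 = 173
J: 1·121 + 4·17 = 189
Lowest: A at 143.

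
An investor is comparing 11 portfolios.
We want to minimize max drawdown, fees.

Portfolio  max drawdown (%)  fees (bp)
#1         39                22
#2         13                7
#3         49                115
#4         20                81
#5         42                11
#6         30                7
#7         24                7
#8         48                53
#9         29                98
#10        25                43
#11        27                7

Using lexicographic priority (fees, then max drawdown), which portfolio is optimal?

First minimize fees: best is 7, kept {#2, #6, #7, #11}.
Then minimize max drawdown: best is 13, kept {#2}.

#2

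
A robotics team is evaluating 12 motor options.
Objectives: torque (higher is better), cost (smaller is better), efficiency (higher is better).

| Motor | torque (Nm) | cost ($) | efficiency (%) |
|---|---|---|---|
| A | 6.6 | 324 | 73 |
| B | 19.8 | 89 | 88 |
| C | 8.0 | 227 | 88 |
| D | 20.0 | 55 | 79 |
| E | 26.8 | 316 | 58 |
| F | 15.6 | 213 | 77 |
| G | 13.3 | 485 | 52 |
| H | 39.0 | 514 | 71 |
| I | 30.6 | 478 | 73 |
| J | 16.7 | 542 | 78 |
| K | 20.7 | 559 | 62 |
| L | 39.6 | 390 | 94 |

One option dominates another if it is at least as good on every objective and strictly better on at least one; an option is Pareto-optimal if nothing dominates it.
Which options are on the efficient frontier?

A: dominated by B (torque 19.8≥6.6, cost 89≤324, efficiency 88≥73).
B: not dominated.
C: dominated by B (torque 19.8≥8.0, cost 89≤227, efficiency 88≥88).
D: not dominated (best cost).
E: not dominated.
F: dominated by B (torque 19.8≥15.6, cost 89≤213, efficiency 88≥77).
G: dominated by B (torque 19.8≥13.3, cost 89≤485, efficiency 88≥52).
H: dominated by L (torque 39.6≥39.0, cost 390≤514, efficiency 94≥71).
I: dominated by L (torque 39.6≥30.6, cost 390≤478, efficiency 94≥73).
J: dominated by B (torque 19.8≥16.7, cost 89≤542, efficiency 88≥78).
K: dominated by H (torque 39.0≥20.7, cost 514≤559, efficiency 71≥62).
L: not dominated (best torque).

B, D, E, L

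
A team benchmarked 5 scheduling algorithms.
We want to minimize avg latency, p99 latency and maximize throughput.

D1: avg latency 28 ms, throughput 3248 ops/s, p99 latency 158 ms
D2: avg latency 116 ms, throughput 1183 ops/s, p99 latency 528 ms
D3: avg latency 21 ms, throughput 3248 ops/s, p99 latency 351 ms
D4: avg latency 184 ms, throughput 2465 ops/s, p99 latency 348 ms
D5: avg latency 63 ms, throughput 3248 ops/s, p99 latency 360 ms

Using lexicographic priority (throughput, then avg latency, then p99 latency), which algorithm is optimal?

First maximize throughput: best is 3248, kept {D1, D3, D5}.
Then minimize avg latency: best is 21, kept {D3}.

D3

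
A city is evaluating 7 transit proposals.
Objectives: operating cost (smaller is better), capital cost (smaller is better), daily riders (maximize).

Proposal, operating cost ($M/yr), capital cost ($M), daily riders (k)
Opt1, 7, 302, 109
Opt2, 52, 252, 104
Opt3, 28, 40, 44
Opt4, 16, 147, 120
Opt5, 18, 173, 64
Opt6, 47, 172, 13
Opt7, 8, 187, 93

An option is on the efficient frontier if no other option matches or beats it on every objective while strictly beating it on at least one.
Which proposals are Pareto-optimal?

Opt1, Opt3, Opt4, Opt7

Opt1: not dominated (best operating cost).
Opt2: dominated by Opt4 (operating cost 16≤52, capital cost 147≤252, daily riders 120≥104).
Opt3: not dominated (best capital cost).
Opt4: not dominated (best daily riders).
Opt5: dominated by Opt4 (operating cost 16≤18, capital cost 147≤173, daily riders 120≥64).
Opt6: dominated by Opt3 (operating cost 28≤47, capital cost 40≤172, daily riders 44≥13).
Opt7: not dominated.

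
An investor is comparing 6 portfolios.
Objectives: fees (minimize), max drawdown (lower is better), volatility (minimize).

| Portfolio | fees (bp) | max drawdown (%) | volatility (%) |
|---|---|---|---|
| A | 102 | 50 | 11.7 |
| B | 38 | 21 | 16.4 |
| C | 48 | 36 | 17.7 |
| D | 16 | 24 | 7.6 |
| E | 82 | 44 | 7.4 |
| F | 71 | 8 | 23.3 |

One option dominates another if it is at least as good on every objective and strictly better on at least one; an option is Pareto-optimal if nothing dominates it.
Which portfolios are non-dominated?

B, D, E, F

A: dominated by D (fees 16≤102, max drawdown 24≤50, volatility 7.6≤11.7).
B: not dominated.
C: dominated by B (fees 38≤48, max drawdown 21≤36, volatility 16.4≤17.7).
D: not dominated (best fees).
E: not dominated (best volatility).
F: not dominated (best max drawdown).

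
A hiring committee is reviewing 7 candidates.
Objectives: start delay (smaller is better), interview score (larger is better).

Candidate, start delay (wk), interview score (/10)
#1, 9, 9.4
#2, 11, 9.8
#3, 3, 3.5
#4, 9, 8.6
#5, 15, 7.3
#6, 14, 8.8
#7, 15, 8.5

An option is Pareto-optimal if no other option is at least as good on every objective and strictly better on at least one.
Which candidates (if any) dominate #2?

none

#1: worse on interview score (9.4 vs 9.8).
#3: worse on interview score (3.5 vs 9.8).
#4: worse on interview score (8.6 vs 9.8).
#5: worse on start delay (15 vs 11).
#6: worse on start delay (14 vs 11).
#7: worse on start delay (15 vs 11).
No option dominates #2.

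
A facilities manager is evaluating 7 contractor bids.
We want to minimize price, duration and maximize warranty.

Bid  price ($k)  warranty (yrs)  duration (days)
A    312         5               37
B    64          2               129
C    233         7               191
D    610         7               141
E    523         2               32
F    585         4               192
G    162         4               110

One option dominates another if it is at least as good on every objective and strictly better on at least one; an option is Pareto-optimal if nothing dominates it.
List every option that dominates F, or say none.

A: price 312≤585, warranty 5≥4, duration 37≤192 — dominates F.
C: price 233≤585, warranty 7≥4, duration 191≤192 — dominates F.
G: price 162≤585, warranty 4≥4, duration 110≤192 — dominates F.
Others (B, D, E) are each worse than F on at least one objective.

A, C, G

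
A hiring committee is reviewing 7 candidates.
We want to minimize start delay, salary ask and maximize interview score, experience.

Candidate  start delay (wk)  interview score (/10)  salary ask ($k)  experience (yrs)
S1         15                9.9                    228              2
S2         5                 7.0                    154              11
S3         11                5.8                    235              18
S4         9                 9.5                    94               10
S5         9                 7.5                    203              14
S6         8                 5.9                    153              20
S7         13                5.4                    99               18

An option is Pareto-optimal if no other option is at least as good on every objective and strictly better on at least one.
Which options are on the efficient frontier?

S1, S2, S4, S5, S6, S7

S1: not dominated (best interview score).
S2: not dominated (best start delay).
S3: dominated by S6 (start delay 8≤11, interview score 5.9≥5.8, salary ask 153≤235, experience 20≥18).
S4: not dominated (best salary ask).
S5: not dominated.
S6: not dominated (best experience).
S7: not dominated.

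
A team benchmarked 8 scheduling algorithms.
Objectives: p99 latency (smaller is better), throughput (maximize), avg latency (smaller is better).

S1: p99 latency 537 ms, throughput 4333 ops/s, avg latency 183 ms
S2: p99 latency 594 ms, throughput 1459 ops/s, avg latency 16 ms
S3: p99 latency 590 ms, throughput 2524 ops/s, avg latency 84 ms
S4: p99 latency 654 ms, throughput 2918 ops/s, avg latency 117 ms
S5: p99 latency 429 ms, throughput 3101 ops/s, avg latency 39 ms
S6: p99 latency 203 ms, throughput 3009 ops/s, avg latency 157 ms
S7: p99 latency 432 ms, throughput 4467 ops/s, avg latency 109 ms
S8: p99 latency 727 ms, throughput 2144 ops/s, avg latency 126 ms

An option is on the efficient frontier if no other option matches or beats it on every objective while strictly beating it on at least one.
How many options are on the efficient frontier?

4

S1: dominated by S7 (p99 latency 432≤537, throughput 4467≥4333, avg latency 109≤183).
S2: not dominated (best avg latency).
S3: dominated by S5 (p99 latency 429≤590, throughput 3101≥2524, avg latency 39≤84).
S4: dominated by S5 (p99 latency 429≤654, throughput 3101≥2918, avg latency 39≤117).
S5: not dominated.
S6: not dominated (best p99 latency).
S7: not dominated (best throughput).
S8: dominated by S3 (p99 latency 590≤727, throughput 2524≥2144, avg latency 84≤126).
Pareto-optimal: S2, S5, S6, S7 → 4.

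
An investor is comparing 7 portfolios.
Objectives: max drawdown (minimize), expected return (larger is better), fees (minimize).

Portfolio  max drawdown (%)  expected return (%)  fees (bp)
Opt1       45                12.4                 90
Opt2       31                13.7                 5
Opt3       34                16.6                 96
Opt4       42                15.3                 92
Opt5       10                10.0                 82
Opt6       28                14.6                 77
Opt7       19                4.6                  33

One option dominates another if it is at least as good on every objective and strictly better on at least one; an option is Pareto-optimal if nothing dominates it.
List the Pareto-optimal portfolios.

Opt1: dominated by Opt2 (max drawdown 31≤45, expected return 13.7≥12.4, fees 5≤90).
Opt2: not dominated (best fees).
Opt3: not dominated (best expected return).
Opt4: not dominated.
Opt5: not dominated (best max drawdown).
Opt6: not dominated.
Opt7: not dominated.

Opt2, Opt3, Opt4, Opt5, Opt6, Opt7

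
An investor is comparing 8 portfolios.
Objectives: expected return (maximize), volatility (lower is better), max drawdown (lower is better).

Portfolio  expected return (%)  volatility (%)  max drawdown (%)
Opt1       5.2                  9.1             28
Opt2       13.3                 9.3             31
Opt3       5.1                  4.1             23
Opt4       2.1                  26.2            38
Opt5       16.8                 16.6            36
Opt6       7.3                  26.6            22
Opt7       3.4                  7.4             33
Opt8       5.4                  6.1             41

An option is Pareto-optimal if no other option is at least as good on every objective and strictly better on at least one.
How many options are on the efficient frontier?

6

Opt1: not dominated.
Opt2: not dominated.
Opt3: not dominated (best volatility).
Opt4: dominated by Opt1 (expected return 5.2≥2.1, volatility 9.1≤26.2, max drawdown 28≤38).
Opt5: not dominated (best expected return).
Opt6: not dominated (best max drawdown).
Opt7: dominated by Opt3 (expected return 5.1≥3.4, volatility 4.1≤7.4, max drawdown 23≤33).
Opt8: not dominated.
Pareto-optimal: Opt1, Opt2, Opt3, Opt5, Opt6, Opt8 → 6.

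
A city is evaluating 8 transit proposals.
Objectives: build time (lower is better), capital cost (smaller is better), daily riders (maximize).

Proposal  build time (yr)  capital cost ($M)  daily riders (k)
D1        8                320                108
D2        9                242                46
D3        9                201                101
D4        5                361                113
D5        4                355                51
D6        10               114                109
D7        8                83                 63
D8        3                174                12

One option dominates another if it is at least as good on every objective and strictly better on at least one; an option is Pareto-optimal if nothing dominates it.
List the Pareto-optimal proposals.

D1: not dominated.
D2: dominated by D3 (build time 9≤9, capital cost 201≤242, daily riders 101≥46).
D3: not dominated.
D4: not dominated (best daily riders).
D5: not dominated.
D6: not dominated.
D7: not dominated (best capital cost).
D8: not dominated (best build time).

D1, D3, D4, D5, D6, D7, D8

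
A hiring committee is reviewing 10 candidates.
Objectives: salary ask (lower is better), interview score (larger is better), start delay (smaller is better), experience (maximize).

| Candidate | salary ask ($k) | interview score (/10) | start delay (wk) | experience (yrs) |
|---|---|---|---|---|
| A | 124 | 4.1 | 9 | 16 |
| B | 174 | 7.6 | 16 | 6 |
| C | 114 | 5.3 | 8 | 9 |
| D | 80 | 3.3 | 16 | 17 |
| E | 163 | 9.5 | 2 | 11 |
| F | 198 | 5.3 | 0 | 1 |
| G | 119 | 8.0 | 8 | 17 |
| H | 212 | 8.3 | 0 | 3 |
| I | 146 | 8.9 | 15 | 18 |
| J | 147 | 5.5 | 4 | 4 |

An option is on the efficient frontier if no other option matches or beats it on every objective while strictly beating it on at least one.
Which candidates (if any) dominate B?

E, G, I

E: salary ask 163≤174, interview score 9.5≥7.6, start delay 2≤16, experience 11≥6 — dominates B.
G: salary ask 119≤174, interview score 8.0≥7.6, start delay 8≤16, experience 17≥6 — dominates B.
I: salary ask 146≤174, interview score 8.9≥7.6, start delay 15≤16, experience 18≥6 — dominates B.
Others (A, C, D, F, H, J) are each worse than B on at least one objective.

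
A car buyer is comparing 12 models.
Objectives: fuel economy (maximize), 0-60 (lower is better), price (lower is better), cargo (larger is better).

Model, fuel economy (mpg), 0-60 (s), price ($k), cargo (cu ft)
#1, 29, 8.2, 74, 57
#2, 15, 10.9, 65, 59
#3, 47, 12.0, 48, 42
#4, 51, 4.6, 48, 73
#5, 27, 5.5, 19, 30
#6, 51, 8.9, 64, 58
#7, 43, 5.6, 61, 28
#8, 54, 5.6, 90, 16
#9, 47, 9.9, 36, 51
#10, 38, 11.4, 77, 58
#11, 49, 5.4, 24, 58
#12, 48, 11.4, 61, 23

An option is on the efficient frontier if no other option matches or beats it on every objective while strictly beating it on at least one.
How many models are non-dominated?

4

#1: dominated by #4 (fuel economy 51≥29, 0-60 4.6≤8.2, price 48≤74, cargo 73≥57).
#2: dominated by #4 (fuel economy 51≥15, 0-60 4.6≤10.9, price 48≤65, cargo 73≥59).
#3: dominated by #4 (fuel economy 51≥47, 0-60 4.6≤12.0, price 48≤48, cargo 73≥42).
#4: not dominated (best 0-60).
#5: not dominated (best price).
#6: dominated by #4 (fuel economy 51≥51, 0-60 4.6≤8.9, price 48≤64, cargo 73≥58).
#7: dominated by #4 (fuel economy 51≥43, 0-60 4.6≤5.6, price 48≤61, cargo 73≥28).
#8: not dominated (best fuel economy).
#9: dominated by #11 (fuel economy 49≥47, 0-60 5.4≤9.9, price 24≤36, cargo 58≥51).
#10: dominated by #4 (fuel economy 51≥38, 0-60 4.6≤11.4, price 48≤77, cargo 73≥58).
#11: not dominated.
#12: dominated by #4 (fuel economy 51≥48, 0-60 4.6≤11.4, price 48≤61, cargo 73≥23).
Pareto-optimal: #4, #5, #8, #11 → 4.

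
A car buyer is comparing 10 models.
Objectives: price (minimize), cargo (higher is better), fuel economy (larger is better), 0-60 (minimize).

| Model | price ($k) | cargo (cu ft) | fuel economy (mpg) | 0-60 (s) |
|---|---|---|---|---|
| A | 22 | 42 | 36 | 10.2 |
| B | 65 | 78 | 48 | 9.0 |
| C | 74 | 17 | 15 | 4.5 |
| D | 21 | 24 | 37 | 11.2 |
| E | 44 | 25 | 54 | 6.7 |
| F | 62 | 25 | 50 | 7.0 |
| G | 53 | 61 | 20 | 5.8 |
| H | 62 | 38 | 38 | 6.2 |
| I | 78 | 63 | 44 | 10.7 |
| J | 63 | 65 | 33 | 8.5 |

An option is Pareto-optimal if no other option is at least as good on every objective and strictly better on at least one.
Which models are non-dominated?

A, B, C, D, E, G, H, J

A: not dominated.
B: not dominated (best cargo).
C: not dominated (best 0-60).
D: not dominated (best price).
E: not dominated (best fuel economy).
F: dominated by E (price 44≤62, cargo 25≥25, fuel economy 54≥50, 0-60 6.7≤7.0).
G: not dominated.
H: not dominated.
I: dominated by B (price 65≤78, cargo 78≥63, fuel economy 48≥44, 0-60 9.0≤10.7).
J: not dominated.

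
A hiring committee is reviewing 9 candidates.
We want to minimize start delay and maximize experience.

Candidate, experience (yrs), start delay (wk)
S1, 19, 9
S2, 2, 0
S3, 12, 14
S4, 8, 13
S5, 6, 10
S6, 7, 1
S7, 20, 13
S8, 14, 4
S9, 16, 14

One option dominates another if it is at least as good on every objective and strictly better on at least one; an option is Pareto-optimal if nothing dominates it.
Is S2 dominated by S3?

S3 vs S2: S3 is worse on start delay (14 vs 0), so it does not dominate S2.

No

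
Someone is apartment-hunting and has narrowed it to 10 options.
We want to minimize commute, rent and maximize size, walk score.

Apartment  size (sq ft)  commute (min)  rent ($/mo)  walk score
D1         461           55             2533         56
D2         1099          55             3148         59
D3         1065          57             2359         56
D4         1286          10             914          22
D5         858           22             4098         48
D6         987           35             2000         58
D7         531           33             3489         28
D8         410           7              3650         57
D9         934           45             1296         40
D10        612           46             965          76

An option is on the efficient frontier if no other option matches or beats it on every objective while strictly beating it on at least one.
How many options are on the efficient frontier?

9

D1: dominated by D6 (size 987≥461, commute 35≤55, rent 2000≤2533, walk score 58≥56).
D2: not dominated.
D3: not dominated.
D4: not dominated (best size).
D5: not dominated.
D6: not dominated.
D7: not dominated.
D8: not dominated (best commute).
D9: not dominated.
D10: not dominated (best walk score).
Pareto-optimal: D2, D3, D4, D5, D6, D7, D8, D9, D10 → 9.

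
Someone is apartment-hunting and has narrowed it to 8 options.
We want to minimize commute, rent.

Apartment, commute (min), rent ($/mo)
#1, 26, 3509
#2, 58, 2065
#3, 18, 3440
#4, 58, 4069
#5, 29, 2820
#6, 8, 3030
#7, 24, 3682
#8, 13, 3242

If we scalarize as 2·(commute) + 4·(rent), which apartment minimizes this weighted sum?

#1: 2·26 + 4·3509 = 14088
#2: 2·58 + 4·2065 = 8376
#3: 2·18 + 4·3440 = 13796
#4: 2·58 + 4·4069 = 16392
#5: 2·29 + 4·2820 = 11338
#6: 2·8 + 4·3030 = 12136
#7: 2·24 + 4·3682 = 14776
#8: 2·13 + 4·3242 = 12994
Lowest: #2 at 8376.

#2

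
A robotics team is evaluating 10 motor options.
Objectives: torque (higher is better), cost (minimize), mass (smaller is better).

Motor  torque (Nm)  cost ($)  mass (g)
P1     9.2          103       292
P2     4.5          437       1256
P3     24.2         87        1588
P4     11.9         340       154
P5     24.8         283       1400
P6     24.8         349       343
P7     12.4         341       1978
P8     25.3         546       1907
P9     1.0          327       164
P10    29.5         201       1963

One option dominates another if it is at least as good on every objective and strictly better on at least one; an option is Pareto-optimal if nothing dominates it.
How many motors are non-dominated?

8

P1: not dominated.
P2: dominated by P1 (torque 9.2≥4.5, cost 103≤437, mass 292≤1256).
P3: not dominated (best cost).
P4: not dominated (best mass).
P5: not dominated.
P6: not dominated.
P7: dominated by P3 (torque 24.2≥12.4, cost 87≤341, mass 1588≤1978).
P8: not dominated.
P9: not dominated.
P10: not dominated (best torque).
Pareto-optimal: P1, P3, P4, P5, P6, P8, P9, P10 → 8.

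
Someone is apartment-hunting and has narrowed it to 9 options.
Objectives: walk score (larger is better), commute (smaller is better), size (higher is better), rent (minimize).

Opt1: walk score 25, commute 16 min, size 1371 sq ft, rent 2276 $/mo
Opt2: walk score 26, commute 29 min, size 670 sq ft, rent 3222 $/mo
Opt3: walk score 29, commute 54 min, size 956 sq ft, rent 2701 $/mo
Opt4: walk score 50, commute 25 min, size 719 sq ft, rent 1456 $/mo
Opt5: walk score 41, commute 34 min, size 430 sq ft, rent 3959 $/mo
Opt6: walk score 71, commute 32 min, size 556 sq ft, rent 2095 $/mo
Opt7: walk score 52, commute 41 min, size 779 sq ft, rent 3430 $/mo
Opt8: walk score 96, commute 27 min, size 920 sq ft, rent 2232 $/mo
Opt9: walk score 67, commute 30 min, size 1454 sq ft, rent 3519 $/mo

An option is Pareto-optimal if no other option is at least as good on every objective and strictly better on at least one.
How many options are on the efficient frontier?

6

Opt1: not dominated (best commute).
Opt2: dominated by Opt4 (walk score 50≥26, commute 25≤29, size 719≥670, rent 1456≤3222).
Opt3: not dominated.
Opt4: not dominated (best rent).
Opt5: dominated by Opt4 (walk score 50≥41, commute 25≤34, size 719≥430, rent 1456≤3959).
Opt6: not dominated.
Opt7: dominated by Opt8 (walk score 96≥52, commute 27≤41, size 920≥779, rent 2232≤3430).
Opt8: not dominated (best walk score).
Opt9: not dominated (best size).
Pareto-optimal: Opt1, Opt3, Opt4, Opt6, Opt8, Opt9 → 6.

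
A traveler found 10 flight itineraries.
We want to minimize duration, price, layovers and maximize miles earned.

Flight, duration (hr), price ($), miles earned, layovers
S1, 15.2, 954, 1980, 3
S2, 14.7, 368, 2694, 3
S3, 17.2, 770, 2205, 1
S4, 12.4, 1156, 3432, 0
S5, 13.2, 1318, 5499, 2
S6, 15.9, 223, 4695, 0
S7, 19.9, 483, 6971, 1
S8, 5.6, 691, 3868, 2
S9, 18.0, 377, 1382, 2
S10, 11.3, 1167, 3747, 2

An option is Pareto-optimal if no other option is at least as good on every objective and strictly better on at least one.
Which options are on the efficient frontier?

S2, S4, S5, S6, S7, S8

S1: dominated by S2 (duration 14.7≤15.2, price 368≤954, miles earned 2694≥1980, layovers 3≤3).
S2: not dominated.
S3: dominated by S6 (duration 15.9≤17.2, price 223≤770, miles earned 4695≥2205, layovers 0≤1).
S4: not dominated.
S5: not dominated.
S6: not dominated (best price).
S7: not dominated (best miles earned).
S8: not dominated (best duration).
S9: dominated by S6 (duration 15.9≤18.0, price 223≤377, miles earned 4695≥1382, layovers 0≤2).
S10: dominated by S8 (duration 5.6≤11.3, price 691≤1167, miles earned 3868≥3747, layovers 2≤2).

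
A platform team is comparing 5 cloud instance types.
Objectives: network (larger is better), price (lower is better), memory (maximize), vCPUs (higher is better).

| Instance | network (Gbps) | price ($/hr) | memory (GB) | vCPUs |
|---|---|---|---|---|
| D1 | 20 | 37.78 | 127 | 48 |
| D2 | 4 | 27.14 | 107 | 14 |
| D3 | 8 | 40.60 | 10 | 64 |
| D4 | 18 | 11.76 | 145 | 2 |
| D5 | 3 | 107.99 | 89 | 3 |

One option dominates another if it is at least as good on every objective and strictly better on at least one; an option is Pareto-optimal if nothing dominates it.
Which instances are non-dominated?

D1, D2, D3, D4

D1: not dominated (best network).
D2: not dominated.
D3: not dominated (best vCPUs).
D4: not dominated (best price).
D5: dominated by D1 (network 20≥3, price 37.78≤107.99, memory 127≥89, vCPUs 48≥3).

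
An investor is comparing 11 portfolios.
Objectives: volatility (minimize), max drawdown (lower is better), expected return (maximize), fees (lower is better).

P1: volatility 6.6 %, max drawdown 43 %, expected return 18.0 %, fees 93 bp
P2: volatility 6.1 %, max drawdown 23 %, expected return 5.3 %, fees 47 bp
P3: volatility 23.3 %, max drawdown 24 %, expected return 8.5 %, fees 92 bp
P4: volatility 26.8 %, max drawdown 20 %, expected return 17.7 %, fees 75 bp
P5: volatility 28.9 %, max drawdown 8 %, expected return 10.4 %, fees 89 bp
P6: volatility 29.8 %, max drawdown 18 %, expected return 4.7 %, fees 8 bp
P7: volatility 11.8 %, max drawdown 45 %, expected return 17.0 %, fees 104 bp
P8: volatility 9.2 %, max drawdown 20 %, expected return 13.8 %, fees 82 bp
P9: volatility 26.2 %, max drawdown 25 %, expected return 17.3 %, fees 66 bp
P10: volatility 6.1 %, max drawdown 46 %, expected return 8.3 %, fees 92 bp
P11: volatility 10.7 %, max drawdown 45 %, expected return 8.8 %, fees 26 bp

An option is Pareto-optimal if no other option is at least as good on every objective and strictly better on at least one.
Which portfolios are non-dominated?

P1, P2, P4, P5, P6, P8, P9, P10, P11

P1: not dominated (best expected return).
P2: not dominated.
P3: dominated by P8 (volatility 9.2≤23.3, max drawdown 20≤24, expected return 13.8≥8.5, fees 82≤92).
P4: not dominated.
P5: not dominated (best max drawdown).
P6: not dominated (best fees).
P7: dominated by P1 (volatility 6.6≤11.8, max drawdown 43≤45, expected return 18.0≥17.0, fees 93≤104).
P8: not dominated.
P9: not dominated.
P10: not dominated.
P11: not dominated.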